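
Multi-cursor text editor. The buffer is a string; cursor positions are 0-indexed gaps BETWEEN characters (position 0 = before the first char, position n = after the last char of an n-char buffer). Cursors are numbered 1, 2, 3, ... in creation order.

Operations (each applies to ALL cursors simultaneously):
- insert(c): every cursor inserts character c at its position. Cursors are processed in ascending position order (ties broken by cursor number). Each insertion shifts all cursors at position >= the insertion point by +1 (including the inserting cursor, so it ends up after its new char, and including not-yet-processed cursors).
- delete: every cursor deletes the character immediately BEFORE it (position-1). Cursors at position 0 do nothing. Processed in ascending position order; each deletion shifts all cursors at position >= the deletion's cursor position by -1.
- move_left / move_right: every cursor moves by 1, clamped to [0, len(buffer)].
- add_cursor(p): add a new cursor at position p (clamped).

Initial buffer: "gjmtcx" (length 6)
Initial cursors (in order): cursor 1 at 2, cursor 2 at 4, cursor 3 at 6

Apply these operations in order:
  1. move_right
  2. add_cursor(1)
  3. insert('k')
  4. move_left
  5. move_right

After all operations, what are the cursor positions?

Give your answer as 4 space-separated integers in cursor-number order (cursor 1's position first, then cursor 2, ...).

Answer: 5 8 10 2

Derivation:
After op 1 (move_right): buffer="gjmtcx" (len 6), cursors c1@3 c2@5 c3@6, authorship ......
After op 2 (add_cursor(1)): buffer="gjmtcx" (len 6), cursors c4@1 c1@3 c2@5 c3@6, authorship ......
After op 3 (insert('k')): buffer="gkjmktckxk" (len 10), cursors c4@2 c1@5 c2@8 c3@10, authorship .4..1..2.3
After op 4 (move_left): buffer="gkjmktckxk" (len 10), cursors c4@1 c1@4 c2@7 c3@9, authorship .4..1..2.3
After op 5 (move_right): buffer="gkjmktckxk" (len 10), cursors c4@2 c1@5 c2@8 c3@10, authorship .4..1..2.3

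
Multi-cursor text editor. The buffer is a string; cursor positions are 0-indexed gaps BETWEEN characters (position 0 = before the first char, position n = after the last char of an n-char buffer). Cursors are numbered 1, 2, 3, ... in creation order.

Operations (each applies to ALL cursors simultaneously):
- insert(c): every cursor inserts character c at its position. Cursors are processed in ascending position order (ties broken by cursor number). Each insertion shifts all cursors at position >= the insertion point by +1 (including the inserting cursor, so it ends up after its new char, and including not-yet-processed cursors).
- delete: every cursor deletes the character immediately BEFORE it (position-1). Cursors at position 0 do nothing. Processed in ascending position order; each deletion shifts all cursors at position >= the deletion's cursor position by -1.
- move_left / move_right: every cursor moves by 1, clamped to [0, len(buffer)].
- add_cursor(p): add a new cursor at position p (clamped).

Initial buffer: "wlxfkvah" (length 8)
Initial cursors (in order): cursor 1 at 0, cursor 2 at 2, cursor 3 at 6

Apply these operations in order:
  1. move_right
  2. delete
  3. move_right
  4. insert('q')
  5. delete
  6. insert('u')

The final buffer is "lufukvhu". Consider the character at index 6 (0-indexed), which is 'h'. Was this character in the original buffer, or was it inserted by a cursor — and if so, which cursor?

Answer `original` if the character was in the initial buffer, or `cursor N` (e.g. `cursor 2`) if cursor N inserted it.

Answer: original

Derivation:
After op 1 (move_right): buffer="wlxfkvah" (len 8), cursors c1@1 c2@3 c3@7, authorship ........
After op 2 (delete): buffer="lfkvh" (len 5), cursors c1@0 c2@1 c3@4, authorship .....
After op 3 (move_right): buffer="lfkvh" (len 5), cursors c1@1 c2@2 c3@5, authorship .....
After op 4 (insert('q')): buffer="lqfqkvhq" (len 8), cursors c1@2 c2@4 c3@8, authorship .1.2...3
After op 5 (delete): buffer="lfkvh" (len 5), cursors c1@1 c2@2 c3@5, authorship .....
After op 6 (insert('u')): buffer="lufukvhu" (len 8), cursors c1@2 c2@4 c3@8, authorship .1.2...3
Authorship (.=original, N=cursor N): . 1 . 2 . . . 3
Index 6: author = original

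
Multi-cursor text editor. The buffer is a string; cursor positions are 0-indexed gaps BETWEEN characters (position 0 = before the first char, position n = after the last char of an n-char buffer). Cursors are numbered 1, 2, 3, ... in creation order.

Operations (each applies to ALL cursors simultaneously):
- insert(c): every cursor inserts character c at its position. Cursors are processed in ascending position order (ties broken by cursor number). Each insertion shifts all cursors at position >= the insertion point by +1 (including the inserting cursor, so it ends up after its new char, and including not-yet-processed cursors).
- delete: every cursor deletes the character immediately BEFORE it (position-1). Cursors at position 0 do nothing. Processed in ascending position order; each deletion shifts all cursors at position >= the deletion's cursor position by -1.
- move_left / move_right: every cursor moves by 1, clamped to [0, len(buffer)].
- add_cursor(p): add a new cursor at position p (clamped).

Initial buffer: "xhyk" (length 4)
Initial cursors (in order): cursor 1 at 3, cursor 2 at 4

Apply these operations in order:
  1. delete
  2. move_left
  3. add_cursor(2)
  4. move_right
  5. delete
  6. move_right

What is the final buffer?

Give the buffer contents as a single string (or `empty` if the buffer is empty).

After op 1 (delete): buffer="xh" (len 2), cursors c1@2 c2@2, authorship ..
After op 2 (move_left): buffer="xh" (len 2), cursors c1@1 c2@1, authorship ..
After op 3 (add_cursor(2)): buffer="xh" (len 2), cursors c1@1 c2@1 c3@2, authorship ..
After op 4 (move_right): buffer="xh" (len 2), cursors c1@2 c2@2 c3@2, authorship ..
After op 5 (delete): buffer="" (len 0), cursors c1@0 c2@0 c3@0, authorship 
After op 6 (move_right): buffer="" (len 0), cursors c1@0 c2@0 c3@0, authorship 

Answer: empty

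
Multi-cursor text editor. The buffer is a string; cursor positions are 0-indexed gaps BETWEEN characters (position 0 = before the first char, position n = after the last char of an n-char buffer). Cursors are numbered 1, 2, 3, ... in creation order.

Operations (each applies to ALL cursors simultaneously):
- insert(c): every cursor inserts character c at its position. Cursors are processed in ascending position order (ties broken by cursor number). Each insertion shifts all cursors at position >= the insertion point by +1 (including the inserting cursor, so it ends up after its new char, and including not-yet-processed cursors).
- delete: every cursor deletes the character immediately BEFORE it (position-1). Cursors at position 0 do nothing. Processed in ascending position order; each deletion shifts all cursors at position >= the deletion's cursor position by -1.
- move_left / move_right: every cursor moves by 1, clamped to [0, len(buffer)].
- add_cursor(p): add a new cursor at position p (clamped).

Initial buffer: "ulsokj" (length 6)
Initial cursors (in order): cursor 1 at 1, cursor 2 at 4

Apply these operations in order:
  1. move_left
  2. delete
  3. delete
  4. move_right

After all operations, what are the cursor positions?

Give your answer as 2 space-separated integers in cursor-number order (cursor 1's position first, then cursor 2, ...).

Answer: 1 2

Derivation:
After op 1 (move_left): buffer="ulsokj" (len 6), cursors c1@0 c2@3, authorship ......
After op 2 (delete): buffer="ulokj" (len 5), cursors c1@0 c2@2, authorship .....
After op 3 (delete): buffer="uokj" (len 4), cursors c1@0 c2@1, authorship ....
After op 4 (move_right): buffer="uokj" (len 4), cursors c1@1 c2@2, authorship ....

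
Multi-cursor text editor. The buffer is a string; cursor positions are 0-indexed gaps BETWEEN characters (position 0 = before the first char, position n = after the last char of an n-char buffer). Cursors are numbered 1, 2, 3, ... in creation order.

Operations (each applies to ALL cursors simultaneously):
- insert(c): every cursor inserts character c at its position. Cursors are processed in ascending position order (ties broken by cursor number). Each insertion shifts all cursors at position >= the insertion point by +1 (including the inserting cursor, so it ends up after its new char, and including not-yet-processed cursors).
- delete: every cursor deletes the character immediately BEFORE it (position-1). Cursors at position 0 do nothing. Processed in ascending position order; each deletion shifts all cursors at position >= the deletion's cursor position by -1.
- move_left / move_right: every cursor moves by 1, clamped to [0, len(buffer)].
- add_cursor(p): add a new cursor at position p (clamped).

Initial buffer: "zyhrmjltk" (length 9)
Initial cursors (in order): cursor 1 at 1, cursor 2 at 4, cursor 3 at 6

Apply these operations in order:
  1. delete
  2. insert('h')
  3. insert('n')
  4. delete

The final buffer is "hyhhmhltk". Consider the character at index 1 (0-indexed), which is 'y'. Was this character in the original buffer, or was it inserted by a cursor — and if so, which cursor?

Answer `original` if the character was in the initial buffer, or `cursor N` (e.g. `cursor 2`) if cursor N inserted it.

After op 1 (delete): buffer="yhmltk" (len 6), cursors c1@0 c2@2 c3@3, authorship ......
After op 2 (insert('h')): buffer="hyhhmhltk" (len 9), cursors c1@1 c2@4 c3@6, authorship 1..2.3...
After op 3 (insert('n')): buffer="hnyhhnmhnltk" (len 12), cursors c1@2 c2@6 c3@9, authorship 11..22.33...
After op 4 (delete): buffer="hyhhmhltk" (len 9), cursors c1@1 c2@4 c3@6, authorship 1..2.3...
Authorship (.=original, N=cursor N): 1 . . 2 . 3 . . .
Index 1: author = original

Answer: original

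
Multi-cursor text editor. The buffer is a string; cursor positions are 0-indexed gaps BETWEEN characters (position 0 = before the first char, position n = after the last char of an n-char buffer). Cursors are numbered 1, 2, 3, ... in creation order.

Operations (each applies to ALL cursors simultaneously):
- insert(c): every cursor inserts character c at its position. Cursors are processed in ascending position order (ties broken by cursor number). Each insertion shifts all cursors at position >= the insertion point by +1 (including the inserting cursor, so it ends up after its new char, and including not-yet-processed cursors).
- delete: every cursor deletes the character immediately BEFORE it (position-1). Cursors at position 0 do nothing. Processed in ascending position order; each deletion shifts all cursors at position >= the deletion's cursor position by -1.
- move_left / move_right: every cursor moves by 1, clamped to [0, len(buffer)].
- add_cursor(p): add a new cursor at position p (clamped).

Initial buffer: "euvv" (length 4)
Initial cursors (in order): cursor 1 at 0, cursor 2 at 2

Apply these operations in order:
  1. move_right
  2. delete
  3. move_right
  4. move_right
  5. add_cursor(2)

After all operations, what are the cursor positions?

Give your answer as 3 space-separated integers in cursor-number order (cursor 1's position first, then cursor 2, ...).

Answer: 2 2 2

Derivation:
After op 1 (move_right): buffer="euvv" (len 4), cursors c1@1 c2@3, authorship ....
After op 2 (delete): buffer="uv" (len 2), cursors c1@0 c2@1, authorship ..
After op 3 (move_right): buffer="uv" (len 2), cursors c1@1 c2@2, authorship ..
After op 4 (move_right): buffer="uv" (len 2), cursors c1@2 c2@2, authorship ..
After op 5 (add_cursor(2)): buffer="uv" (len 2), cursors c1@2 c2@2 c3@2, authorship ..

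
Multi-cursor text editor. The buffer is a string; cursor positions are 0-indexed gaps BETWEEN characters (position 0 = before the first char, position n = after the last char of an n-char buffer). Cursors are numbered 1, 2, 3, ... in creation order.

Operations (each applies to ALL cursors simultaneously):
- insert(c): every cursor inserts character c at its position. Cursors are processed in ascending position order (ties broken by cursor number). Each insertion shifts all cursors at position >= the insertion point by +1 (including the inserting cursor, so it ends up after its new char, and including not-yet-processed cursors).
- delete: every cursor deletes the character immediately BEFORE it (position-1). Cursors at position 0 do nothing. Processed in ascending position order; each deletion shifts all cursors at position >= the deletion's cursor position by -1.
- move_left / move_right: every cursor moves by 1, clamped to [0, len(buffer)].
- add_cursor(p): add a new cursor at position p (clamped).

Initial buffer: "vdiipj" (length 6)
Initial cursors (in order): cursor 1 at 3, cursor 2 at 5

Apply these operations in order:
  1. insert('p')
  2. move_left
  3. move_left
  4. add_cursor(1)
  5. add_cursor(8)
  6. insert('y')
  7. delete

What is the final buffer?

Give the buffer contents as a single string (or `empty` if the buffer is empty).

After op 1 (insert('p')): buffer="vdipippj" (len 8), cursors c1@4 c2@7, authorship ...1..2.
After op 2 (move_left): buffer="vdipippj" (len 8), cursors c1@3 c2@6, authorship ...1..2.
After op 3 (move_left): buffer="vdipippj" (len 8), cursors c1@2 c2@5, authorship ...1..2.
After op 4 (add_cursor(1)): buffer="vdipippj" (len 8), cursors c3@1 c1@2 c2@5, authorship ...1..2.
After op 5 (add_cursor(8)): buffer="vdipippj" (len 8), cursors c3@1 c1@2 c2@5 c4@8, authorship ...1..2.
After op 6 (insert('y')): buffer="vydyipiyppjy" (len 12), cursors c3@2 c1@4 c2@8 c4@12, authorship .3.1.1.2.2.4
After op 7 (delete): buffer="vdipippj" (len 8), cursors c3@1 c1@2 c2@5 c4@8, authorship ...1..2.

Answer: vdipippj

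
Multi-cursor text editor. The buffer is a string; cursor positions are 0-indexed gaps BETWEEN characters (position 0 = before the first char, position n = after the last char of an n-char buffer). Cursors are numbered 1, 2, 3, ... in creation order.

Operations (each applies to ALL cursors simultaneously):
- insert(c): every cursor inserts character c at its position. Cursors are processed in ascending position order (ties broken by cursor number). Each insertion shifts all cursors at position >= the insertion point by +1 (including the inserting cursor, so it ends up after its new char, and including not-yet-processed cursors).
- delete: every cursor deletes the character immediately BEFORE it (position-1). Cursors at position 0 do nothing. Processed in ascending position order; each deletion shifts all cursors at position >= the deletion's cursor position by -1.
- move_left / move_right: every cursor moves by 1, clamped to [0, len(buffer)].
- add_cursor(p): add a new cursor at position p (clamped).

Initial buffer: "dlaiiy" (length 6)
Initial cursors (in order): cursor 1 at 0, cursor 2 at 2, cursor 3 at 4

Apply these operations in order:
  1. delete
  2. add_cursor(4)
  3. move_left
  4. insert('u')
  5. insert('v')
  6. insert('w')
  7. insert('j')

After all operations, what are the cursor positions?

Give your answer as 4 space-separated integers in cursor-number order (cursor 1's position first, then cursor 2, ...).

Answer: 8 8 13 19

Derivation:
After op 1 (delete): buffer="daiy" (len 4), cursors c1@0 c2@1 c3@2, authorship ....
After op 2 (add_cursor(4)): buffer="daiy" (len 4), cursors c1@0 c2@1 c3@2 c4@4, authorship ....
After op 3 (move_left): buffer="daiy" (len 4), cursors c1@0 c2@0 c3@1 c4@3, authorship ....
After op 4 (insert('u')): buffer="uuduaiuy" (len 8), cursors c1@2 c2@2 c3@4 c4@7, authorship 12.3..4.
After op 5 (insert('v')): buffer="uuvvduvaiuvy" (len 12), cursors c1@4 c2@4 c3@7 c4@11, authorship 1212.33..44.
After op 6 (insert('w')): buffer="uuvvwwduvwaiuvwy" (len 16), cursors c1@6 c2@6 c3@10 c4@15, authorship 121212.333..444.
After op 7 (insert('j')): buffer="uuvvwwjjduvwjaiuvwjy" (len 20), cursors c1@8 c2@8 c3@13 c4@19, authorship 12121212.3333..4444.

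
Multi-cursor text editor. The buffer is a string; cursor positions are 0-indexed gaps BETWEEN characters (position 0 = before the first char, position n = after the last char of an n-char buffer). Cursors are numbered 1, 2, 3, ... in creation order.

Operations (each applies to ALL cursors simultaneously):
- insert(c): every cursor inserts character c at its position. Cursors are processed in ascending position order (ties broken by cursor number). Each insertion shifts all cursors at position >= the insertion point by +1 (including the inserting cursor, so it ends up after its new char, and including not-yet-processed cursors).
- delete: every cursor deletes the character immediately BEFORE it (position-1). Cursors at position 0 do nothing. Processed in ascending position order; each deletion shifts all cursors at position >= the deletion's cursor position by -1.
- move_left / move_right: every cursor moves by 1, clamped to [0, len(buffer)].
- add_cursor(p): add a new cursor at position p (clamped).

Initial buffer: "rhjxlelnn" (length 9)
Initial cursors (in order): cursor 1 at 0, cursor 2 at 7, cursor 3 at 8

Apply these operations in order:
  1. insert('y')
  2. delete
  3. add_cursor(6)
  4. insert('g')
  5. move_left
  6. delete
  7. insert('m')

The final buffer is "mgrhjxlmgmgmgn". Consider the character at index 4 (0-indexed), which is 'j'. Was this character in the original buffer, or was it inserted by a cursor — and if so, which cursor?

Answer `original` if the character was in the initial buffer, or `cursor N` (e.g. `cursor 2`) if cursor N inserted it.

Answer: original

Derivation:
After op 1 (insert('y')): buffer="yrhjxlelynyn" (len 12), cursors c1@1 c2@9 c3@11, authorship 1.......2.3.
After op 2 (delete): buffer="rhjxlelnn" (len 9), cursors c1@0 c2@7 c3@8, authorship .........
After op 3 (add_cursor(6)): buffer="rhjxlelnn" (len 9), cursors c1@0 c4@6 c2@7 c3@8, authorship .........
After op 4 (insert('g')): buffer="grhjxleglgngn" (len 13), cursors c1@1 c4@8 c2@10 c3@12, authorship 1......4.2.3.
After op 5 (move_left): buffer="grhjxleglgngn" (len 13), cursors c1@0 c4@7 c2@9 c3@11, authorship 1......4.2.3.
After op 6 (delete): buffer="grhjxlgggn" (len 10), cursors c1@0 c4@6 c2@7 c3@8, authorship 1.....423.
After op 7 (insert('m')): buffer="mgrhjxlmgmgmgn" (len 14), cursors c1@1 c4@8 c2@10 c3@12, authorship 11.....442233.
Authorship (.=original, N=cursor N): 1 1 . . . . . 4 4 2 2 3 3 .
Index 4: author = original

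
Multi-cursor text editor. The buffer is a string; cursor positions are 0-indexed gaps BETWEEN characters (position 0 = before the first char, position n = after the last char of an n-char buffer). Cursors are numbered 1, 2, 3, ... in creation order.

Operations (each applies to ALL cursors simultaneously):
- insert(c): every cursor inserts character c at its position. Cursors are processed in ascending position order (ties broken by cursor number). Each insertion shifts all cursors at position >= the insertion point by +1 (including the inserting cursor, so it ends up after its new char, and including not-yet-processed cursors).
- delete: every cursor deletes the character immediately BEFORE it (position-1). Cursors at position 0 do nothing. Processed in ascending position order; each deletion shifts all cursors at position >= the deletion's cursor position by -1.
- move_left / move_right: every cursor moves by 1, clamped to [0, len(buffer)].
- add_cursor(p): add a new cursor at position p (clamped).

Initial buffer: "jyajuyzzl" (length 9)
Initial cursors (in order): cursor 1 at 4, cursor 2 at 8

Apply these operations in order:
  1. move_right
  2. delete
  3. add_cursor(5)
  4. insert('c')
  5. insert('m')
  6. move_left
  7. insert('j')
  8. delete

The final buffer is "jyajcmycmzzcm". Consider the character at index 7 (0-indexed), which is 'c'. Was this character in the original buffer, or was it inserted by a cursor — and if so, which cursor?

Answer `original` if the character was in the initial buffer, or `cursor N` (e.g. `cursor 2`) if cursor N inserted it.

After op 1 (move_right): buffer="jyajuyzzl" (len 9), cursors c1@5 c2@9, authorship .........
After op 2 (delete): buffer="jyajyzz" (len 7), cursors c1@4 c2@7, authorship .......
After op 3 (add_cursor(5)): buffer="jyajyzz" (len 7), cursors c1@4 c3@5 c2@7, authorship .......
After op 4 (insert('c')): buffer="jyajcyczzc" (len 10), cursors c1@5 c3@7 c2@10, authorship ....1.3..2
After op 5 (insert('m')): buffer="jyajcmycmzzcm" (len 13), cursors c1@6 c3@9 c2@13, authorship ....11.33..22
After op 6 (move_left): buffer="jyajcmycmzzcm" (len 13), cursors c1@5 c3@8 c2@12, authorship ....11.33..22
After op 7 (insert('j')): buffer="jyajcjmycjmzzcjm" (len 16), cursors c1@6 c3@10 c2@15, authorship ....111.333..222
After op 8 (delete): buffer="jyajcmycmzzcm" (len 13), cursors c1@5 c3@8 c2@12, authorship ....11.33..22
Authorship (.=original, N=cursor N): . . . . 1 1 . 3 3 . . 2 2
Index 7: author = 3

Answer: cursor 3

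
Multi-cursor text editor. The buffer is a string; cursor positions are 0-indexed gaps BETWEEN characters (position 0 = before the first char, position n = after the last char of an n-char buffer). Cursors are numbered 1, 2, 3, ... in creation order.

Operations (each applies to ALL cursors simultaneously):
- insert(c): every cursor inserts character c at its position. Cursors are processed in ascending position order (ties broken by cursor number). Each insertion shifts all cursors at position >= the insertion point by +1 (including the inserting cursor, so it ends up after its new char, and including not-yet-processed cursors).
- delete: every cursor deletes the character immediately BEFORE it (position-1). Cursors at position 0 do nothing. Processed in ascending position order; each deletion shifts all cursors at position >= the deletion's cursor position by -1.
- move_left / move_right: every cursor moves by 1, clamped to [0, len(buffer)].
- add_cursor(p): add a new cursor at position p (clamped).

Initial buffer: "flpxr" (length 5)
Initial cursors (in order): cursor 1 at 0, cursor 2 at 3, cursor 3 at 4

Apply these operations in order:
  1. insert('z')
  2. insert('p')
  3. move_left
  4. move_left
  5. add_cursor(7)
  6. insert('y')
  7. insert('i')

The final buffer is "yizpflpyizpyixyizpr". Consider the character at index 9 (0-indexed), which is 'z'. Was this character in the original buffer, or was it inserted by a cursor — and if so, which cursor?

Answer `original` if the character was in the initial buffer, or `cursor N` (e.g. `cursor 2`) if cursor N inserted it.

After op 1 (insert('z')): buffer="zflpzxzr" (len 8), cursors c1@1 c2@5 c3@7, authorship 1...2.3.
After op 2 (insert('p')): buffer="zpflpzpxzpr" (len 11), cursors c1@2 c2@7 c3@10, authorship 11...22.33.
After op 3 (move_left): buffer="zpflpzpxzpr" (len 11), cursors c1@1 c2@6 c3@9, authorship 11...22.33.
After op 4 (move_left): buffer="zpflpzpxzpr" (len 11), cursors c1@0 c2@5 c3@8, authorship 11...22.33.
After op 5 (add_cursor(7)): buffer="zpflpzpxzpr" (len 11), cursors c1@0 c2@5 c4@7 c3@8, authorship 11...22.33.
After op 6 (insert('y')): buffer="yzpflpyzpyxyzpr" (len 15), cursors c1@1 c2@7 c4@10 c3@12, authorship 111...2224.333.
After op 7 (insert('i')): buffer="yizpflpyizpyixyizpr" (len 19), cursors c1@2 c2@9 c4@13 c3@16, authorship 1111...222244.3333.
Authorship (.=original, N=cursor N): 1 1 1 1 . . . 2 2 2 2 4 4 . 3 3 3 3 .
Index 9: author = 2

Answer: cursor 2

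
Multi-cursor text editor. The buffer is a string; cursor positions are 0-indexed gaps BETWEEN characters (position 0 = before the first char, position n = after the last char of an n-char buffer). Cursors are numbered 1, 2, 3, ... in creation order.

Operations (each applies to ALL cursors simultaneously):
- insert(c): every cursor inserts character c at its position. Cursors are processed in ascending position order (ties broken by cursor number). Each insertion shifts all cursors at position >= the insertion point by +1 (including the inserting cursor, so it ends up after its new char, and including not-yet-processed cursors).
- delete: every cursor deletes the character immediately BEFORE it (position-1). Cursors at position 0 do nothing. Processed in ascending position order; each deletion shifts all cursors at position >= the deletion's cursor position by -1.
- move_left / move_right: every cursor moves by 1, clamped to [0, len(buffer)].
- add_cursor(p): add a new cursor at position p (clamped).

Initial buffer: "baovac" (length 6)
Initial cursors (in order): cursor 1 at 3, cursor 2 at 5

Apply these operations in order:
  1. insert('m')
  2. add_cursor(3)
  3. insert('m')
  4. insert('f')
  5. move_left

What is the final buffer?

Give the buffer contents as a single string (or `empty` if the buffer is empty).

After op 1 (insert('m')): buffer="baomvamc" (len 8), cursors c1@4 c2@7, authorship ...1..2.
After op 2 (add_cursor(3)): buffer="baomvamc" (len 8), cursors c3@3 c1@4 c2@7, authorship ...1..2.
After op 3 (insert('m')): buffer="baommmvammc" (len 11), cursors c3@4 c1@6 c2@10, authorship ...311..22.
After op 4 (insert('f')): buffer="baomfmmfvammfc" (len 14), cursors c3@5 c1@8 c2@13, authorship ...33111..222.
After op 5 (move_left): buffer="baomfmmfvammfc" (len 14), cursors c3@4 c1@7 c2@12, authorship ...33111..222.

Answer: baomfmmfvammfc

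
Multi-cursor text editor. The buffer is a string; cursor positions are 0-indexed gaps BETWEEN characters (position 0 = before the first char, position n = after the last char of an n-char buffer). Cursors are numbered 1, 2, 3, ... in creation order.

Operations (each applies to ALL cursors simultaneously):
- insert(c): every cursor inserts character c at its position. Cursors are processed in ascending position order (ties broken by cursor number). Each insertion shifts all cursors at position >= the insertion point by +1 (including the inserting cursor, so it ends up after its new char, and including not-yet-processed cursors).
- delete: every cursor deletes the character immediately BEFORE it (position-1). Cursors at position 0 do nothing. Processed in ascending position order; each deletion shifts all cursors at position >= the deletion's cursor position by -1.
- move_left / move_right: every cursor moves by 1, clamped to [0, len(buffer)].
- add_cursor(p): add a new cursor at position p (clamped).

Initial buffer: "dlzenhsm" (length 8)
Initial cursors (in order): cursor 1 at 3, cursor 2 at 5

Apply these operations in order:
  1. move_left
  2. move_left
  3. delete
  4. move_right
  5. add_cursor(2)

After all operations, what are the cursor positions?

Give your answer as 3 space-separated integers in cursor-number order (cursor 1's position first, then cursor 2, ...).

After op 1 (move_left): buffer="dlzenhsm" (len 8), cursors c1@2 c2@4, authorship ........
After op 2 (move_left): buffer="dlzenhsm" (len 8), cursors c1@1 c2@3, authorship ........
After op 3 (delete): buffer="lenhsm" (len 6), cursors c1@0 c2@1, authorship ......
After op 4 (move_right): buffer="lenhsm" (len 6), cursors c1@1 c2@2, authorship ......
After op 5 (add_cursor(2)): buffer="lenhsm" (len 6), cursors c1@1 c2@2 c3@2, authorship ......

Answer: 1 2 2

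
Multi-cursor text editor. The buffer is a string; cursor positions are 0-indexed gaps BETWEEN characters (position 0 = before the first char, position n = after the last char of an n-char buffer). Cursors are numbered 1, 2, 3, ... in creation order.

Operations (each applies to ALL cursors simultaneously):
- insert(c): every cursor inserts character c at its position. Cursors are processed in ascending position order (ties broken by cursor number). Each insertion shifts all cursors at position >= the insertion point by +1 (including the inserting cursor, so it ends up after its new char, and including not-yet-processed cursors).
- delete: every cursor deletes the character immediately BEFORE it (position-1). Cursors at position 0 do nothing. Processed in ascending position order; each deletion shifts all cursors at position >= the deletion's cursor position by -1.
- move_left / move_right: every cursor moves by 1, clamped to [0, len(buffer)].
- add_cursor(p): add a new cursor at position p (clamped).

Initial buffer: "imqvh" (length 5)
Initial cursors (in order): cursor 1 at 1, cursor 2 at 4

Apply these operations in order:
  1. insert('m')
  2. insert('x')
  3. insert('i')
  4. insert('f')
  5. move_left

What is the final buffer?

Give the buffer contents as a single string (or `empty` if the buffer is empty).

After op 1 (insert('m')): buffer="immqvmh" (len 7), cursors c1@2 c2@6, authorship .1...2.
After op 2 (insert('x')): buffer="imxmqvmxh" (len 9), cursors c1@3 c2@8, authorship .11...22.
After op 3 (insert('i')): buffer="imximqvmxih" (len 11), cursors c1@4 c2@10, authorship .111...222.
After op 4 (insert('f')): buffer="imxifmqvmxifh" (len 13), cursors c1@5 c2@12, authorship .1111...2222.
After op 5 (move_left): buffer="imxifmqvmxifh" (len 13), cursors c1@4 c2@11, authorship .1111...2222.

Answer: imxifmqvmxifh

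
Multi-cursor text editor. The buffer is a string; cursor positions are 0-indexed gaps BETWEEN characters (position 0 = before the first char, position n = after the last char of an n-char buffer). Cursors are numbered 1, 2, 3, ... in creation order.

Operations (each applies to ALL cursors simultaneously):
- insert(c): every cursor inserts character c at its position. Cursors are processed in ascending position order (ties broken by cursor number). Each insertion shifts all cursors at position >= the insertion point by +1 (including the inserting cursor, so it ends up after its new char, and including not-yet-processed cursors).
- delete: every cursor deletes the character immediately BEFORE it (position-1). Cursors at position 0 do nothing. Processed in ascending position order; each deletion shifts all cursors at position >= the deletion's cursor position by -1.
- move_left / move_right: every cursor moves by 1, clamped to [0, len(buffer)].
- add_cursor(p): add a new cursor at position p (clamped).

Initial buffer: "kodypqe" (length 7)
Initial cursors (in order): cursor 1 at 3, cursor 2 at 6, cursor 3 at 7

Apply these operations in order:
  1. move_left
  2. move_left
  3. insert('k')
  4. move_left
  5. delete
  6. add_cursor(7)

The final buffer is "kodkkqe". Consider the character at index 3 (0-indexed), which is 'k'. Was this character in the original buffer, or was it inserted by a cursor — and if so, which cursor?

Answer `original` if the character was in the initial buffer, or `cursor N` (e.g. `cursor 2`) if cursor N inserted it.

Answer: cursor 2

Derivation:
After op 1 (move_left): buffer="kodypqe" (len 7), cursors c1@2 c2@5 c3@6, authorship .......
After op 2 (move_left): buffer="kodypqe" (len 7), cursors c1@1 c2@4 c3@5, authorship .......
After op 3 (insert('k')): buffer="kkodykpkqe" (len 10), cursors c1@2 c2@6 c3@8, authorship .1...2.3..
After op 4 (move_left): buffer="kkodykpkqe" (len 10), cursors c1@1 c2@5 c3@7, authorship .1...2.3..
After op 5 (delete): buffer="kodkkqe" (len 7), cursors c1@0 c2@3 c3@4, authorship 1..23..
After op 6 (add_cursor(7)): buffer="kodkkqe" (len 7), cursors c1@0 c2@3 c3@4 c4@7, authorship 1..23..
Authorship (.=original, N=cursor N): 1 . . 2 3 . .
Index 3: author = 2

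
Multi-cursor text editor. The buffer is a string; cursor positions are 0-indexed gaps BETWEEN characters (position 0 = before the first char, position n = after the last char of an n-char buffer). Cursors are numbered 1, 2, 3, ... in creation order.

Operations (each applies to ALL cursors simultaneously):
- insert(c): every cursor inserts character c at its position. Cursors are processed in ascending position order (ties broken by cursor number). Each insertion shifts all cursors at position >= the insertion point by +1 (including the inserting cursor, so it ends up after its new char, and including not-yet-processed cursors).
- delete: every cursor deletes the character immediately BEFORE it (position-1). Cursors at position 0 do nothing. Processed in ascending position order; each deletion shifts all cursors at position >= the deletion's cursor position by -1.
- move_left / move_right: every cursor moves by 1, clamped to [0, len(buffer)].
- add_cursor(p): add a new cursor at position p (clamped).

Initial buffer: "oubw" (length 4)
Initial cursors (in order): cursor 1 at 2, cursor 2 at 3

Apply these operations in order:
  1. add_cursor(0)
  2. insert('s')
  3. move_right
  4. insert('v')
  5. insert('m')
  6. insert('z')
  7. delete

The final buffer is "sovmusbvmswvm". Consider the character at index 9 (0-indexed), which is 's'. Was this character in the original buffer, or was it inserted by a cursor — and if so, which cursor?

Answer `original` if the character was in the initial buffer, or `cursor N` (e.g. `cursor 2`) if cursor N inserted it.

Answer: cursor 2

Derivation:
After op 1 (add_cursor(0)): buffer="oubw" (len 4), cursors c3@0 c1@2 c2@3, authorship ....
After op 2 (insert('s')): buffer="sousbsw" (len 7), cursors c3@1 c1@4 c2@6, authorship 3..1.2.
After op 3 (move_right): buffer="sousbsw" (len 7), cursors c3@2 c1@5 c2@7, authorship 3..1.2.
After op 4 (insert('v')): buffer="sovusbvswv" (len 10), cursors c3@3 c1@7 c2@10, authorship 3.3.1.12.2
After op 5 (insert('m')): buffer="sovmusbvmswvm" (len 13), cursors c3@4 c1@9 c2@13, authorship 3.33.1.112.22
After op 6 (insert('z')): buffer="sovmzusbvmzswvmz" (len 16), cursors c3@5 c1@11 c2@16, authorship 3.333.1.1112.222
After op 7 (delete): buffer="sovmusbvmswvm" (len 13), cursors c3@4 c1@9 c2@13, authorship 3.33.1.112.22
Authorship (.=original, N=cursor N): 3 . 3 3 . 1 . 1 1 2 . 2 2
Index 9: author = 2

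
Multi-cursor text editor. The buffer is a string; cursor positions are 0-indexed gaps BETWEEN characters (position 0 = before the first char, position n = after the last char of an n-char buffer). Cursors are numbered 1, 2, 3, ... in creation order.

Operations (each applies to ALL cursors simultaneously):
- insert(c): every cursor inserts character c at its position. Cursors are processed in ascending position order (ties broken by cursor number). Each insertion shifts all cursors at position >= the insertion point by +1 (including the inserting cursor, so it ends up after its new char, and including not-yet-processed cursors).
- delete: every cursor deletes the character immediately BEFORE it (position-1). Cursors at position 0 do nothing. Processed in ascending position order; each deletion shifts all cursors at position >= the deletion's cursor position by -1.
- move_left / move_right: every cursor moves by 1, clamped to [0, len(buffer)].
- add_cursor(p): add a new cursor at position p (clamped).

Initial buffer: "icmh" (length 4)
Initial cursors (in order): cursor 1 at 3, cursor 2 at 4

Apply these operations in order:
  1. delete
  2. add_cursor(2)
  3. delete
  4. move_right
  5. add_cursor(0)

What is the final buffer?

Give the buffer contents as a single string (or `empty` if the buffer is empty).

After op 1 (delete): buffer="ic" (len 2), cursors c1@2 c2@2, authorship ..
After op 2 (add_cursor(2)): buffer="ic" (len 2), cursors c1@2 c2@2 c3@2, authorship ..
After op 3 (delete): buffer="" (len 0), cursors c1@0 c2@0 c3@0, authorship 
After op 4 (move_right): buffer="" (len 0), cursors c1@0 c2@0 c3@0, authorship 
After op 5 (add_cursor(0)): buffer="" (len 0), cursors c1@0 c2@0 c3@0 c4@0, authorship 

Answer: empty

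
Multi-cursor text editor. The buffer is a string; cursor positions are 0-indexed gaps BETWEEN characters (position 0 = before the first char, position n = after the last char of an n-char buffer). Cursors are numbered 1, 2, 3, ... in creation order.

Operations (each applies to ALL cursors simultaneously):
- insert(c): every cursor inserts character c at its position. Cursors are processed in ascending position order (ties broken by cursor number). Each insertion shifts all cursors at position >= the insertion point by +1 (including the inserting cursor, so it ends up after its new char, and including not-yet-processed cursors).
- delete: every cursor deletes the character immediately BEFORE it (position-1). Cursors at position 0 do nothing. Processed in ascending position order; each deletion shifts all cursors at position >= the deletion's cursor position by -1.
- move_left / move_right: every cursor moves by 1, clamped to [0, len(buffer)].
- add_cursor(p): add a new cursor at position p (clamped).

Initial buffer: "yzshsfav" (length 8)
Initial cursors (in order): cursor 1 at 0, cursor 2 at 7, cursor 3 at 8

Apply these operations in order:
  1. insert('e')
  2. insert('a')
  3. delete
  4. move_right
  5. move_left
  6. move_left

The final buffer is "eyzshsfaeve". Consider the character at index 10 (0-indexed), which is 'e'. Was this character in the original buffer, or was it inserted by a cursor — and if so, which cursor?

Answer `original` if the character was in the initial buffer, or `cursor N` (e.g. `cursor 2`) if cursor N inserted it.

Answer: cursor 3

Derivation:
After op 1 (insert('e')): buffer="eyzshsfaeve" (len 11), cursors c1@1 c2@9 c3@11, authorship 1.......2.3
After op 2 (insert('a')): buffer="eayzshsfaeavea" (len 14), cursors c1@2 c2@11 c3@14, authorship 11.......22.33
After op 3 (delete): buffer="eyzshsfaeve" (len 11), cursors c1@1 c2@9 c3@11, authorship 1.......2.3
After op 4 (move_right): buffer="eyzshsfaeve" (len 11), cursors c1@2 c2@10 c3@11, authorship 1.......2.3
After op 5 (move_left): buffer="eyzshsfaeve" (len 11), cursors c1@1 c2@9 c3@10, authorship 1.......2.3
After op 6 (move_left): buffer="eyzshsfaeve" (len 11), cursors c1@0 c2@8 c3@9, authorship 1.......2.3
Authorship (.=original, N=cursor N): 1 . . . . . . . 2 . 3
Index 10: author = 3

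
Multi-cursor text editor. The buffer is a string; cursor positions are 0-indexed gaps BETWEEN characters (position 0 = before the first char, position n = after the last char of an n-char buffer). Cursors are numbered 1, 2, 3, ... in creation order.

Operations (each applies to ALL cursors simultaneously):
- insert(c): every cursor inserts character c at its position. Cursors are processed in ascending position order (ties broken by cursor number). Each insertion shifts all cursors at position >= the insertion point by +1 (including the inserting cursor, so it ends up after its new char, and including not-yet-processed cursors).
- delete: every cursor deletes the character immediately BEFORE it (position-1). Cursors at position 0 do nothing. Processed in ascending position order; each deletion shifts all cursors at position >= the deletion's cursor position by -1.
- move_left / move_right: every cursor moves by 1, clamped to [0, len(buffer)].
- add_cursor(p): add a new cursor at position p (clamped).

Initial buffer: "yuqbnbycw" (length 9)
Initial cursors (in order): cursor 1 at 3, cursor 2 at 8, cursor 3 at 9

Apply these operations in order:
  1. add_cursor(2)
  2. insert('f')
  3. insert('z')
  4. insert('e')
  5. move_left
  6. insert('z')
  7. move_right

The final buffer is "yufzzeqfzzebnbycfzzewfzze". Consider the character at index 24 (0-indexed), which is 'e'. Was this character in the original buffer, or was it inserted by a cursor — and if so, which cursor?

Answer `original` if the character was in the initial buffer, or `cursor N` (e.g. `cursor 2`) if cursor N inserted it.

Answer: cursor 3

Derivation:
After op 1 (add_cursor(2)): buffer="yuqbnbycw" (len 9), cursors c4@2 c1@3 c2@8 c3@9, authorship .........
After op 2 (insert('f')): buffer="yufqfbnbycfwf" (len 13), cursors c4@3 c1@5 c2@11 c3@13, authorship ..4.1.....2.3
After op 3 (insert('z')): buffer="yufzqfzbnbycfzwfz" (len 17), cursors c4@4 c1@7 c2@14 c3@17, authorship ..44.11.....22.33
After op 4 (insert('e')): buffer="yufzeqfzebnbycfzewfze" (len 21), cursors c4@5 c1@9 c2@17 c3@21, authorship ..444.111.....222.333
After op 5 (move_left): buffer="yufzeqfzebnbycfzewfze" (len 21), cursors c4@4 c1@8 c2@16 c3@20, authorship ..444.111.....222.333
After op 6 (insert('z')): buffer="yufzzeqfzzebnbycfzzewfzze" (len 25), cursors c4@5 c1@10 c2@19 c3@24, authorship ..4444.1111.....2222.3333
After op 7 (move_right): buffer="yufzzeqfzzebnbycfzzewfzze" (len 25), cursors c4@6 c1@11 c2@20 c3@25, authorship ..4444.1111.....2222.3333
Authorship (.=original, N=cursor N): . . 4 4 4 4 . 1 1 1 1 . . . . . 2 2 2 2 . 3 3 3 3
Index 24: author = 3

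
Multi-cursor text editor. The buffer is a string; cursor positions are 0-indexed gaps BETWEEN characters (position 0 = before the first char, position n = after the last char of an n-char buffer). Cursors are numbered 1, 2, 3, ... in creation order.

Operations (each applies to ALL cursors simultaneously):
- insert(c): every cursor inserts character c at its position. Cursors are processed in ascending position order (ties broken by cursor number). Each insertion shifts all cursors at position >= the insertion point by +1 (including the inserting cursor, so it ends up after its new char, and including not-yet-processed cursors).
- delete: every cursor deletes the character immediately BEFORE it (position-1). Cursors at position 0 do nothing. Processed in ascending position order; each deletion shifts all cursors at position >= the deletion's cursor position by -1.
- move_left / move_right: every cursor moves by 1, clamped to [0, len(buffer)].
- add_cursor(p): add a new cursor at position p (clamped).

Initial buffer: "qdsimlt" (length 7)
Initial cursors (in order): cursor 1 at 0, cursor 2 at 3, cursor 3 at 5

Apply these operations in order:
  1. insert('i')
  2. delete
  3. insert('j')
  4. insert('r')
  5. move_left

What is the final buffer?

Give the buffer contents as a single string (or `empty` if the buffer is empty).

Answer: jrqdsjrimjrlt

Derivation:
After op 1 (insert('i')): buffer="iqdsiimilt" (len 10), cursors c1@1 c2@5 c3@8, authorship 1...2..3..
After op 2 (delete): buffer="qdsimlt" (len 7), cursors c1@0 c2@3 c3@5, authorship .......
After op 3 (insert('j')): buffer="jqdsjimjlt" (len 10), cursors c1@1 c2@5 c3@8, authorship 1...2..3..
After op 4 (insert('r')): buffer="jrqdsjrimjrlt" (len 13), cursors c1@2 c2@7 c3@11, authorship 11...22..33..
After op 5 (move_left): buffer="jrqdsjrimjrlt" (len 13), cursors c1@1 c2@6 c3@10, authorship 11...22..33..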